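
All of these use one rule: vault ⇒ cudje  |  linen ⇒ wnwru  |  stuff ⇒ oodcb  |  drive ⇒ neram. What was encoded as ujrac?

The output letters match the input read backwards, each shifted +9: vault reversed is tluav. Read the word backwards and shift each letter +9.
Reversing it on ujrac: shift back: u−9=l, j−9=a, r−9=i, a−9=r, c−9=t → lairt; then reverse → trial.

trial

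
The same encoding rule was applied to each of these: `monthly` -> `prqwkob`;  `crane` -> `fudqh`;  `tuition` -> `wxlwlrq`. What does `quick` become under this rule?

txlfn

Compare letters: m→p is +3, o→r is +3, n→q is +3 — a constant shift. Every letter moves 3 places later in the alphabet, wrapping around z→a.
For quick: q+3=t, u+3=x, i+3=l, c+3=f, k+3=n.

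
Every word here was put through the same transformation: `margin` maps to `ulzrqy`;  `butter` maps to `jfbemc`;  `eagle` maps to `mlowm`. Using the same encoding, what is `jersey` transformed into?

Shifts by position in margin: pos 0: m→u (+8), pos 1: a→l (+11), pos 2: r→z (+8), pos 3: g→r (+11) — repeating every 2. A repeating key of period 2 is used — shifts +8, +11 over and over.
For jersey: j+8=r, e+11=p, r+8=z, s+11=d, e+8=m, y+11=j.

rpzdmj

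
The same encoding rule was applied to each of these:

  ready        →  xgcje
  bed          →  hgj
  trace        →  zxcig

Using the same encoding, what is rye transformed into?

The shift depends on letter class: consonant r→x is +6, but vowel e→g is +2. Two shifts are in play — +2 for a/e/i/o/u, +6 for every other letter.
For rye: r(cons)+6=x, y(cons)+6=e, e(vowel)+2=g.

xeg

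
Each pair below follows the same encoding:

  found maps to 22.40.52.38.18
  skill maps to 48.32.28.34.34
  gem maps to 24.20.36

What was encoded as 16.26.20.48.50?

f(#6)→22 and o(#15)→40: differences scale by 2, so n = 2·pos + 10. With a=1..z=26, the number is 2·pos + 10.
Reversing it on 16.26.20.48.50: 16→(16−10)÷2=3=c, 26→(26−10)÷2=8=h, 20→(20−10)÷2=5=e, 48→(48−10)÷2=19=s, 50→(50−10)÷2=20=t.

chest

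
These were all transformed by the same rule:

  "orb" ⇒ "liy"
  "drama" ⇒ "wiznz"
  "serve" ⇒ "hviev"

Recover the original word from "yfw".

Each pair mirrors across the alphabet (o↔l, r↔i, b↔y): positions sum to 25. Letters are reflected about the middle of the alphabet (position → 25−position): Atbash.
Decoding yfw: y↔b, f↔u, w↔d.

bud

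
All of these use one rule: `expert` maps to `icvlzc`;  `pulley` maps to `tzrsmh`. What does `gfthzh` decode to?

Each letter shifts forward by (position + 4), i.e. 4, 5, 6, … — the shift grows by one for each successive letter.
Undoing it on gfthzh: g−4=c, f−5=a, t−6=n, h−7=a, z−8=r, h−9=y.

canary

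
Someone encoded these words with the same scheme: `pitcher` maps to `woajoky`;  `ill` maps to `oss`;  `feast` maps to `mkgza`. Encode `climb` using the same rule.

jsoti

The shift depends on letter class: consonant p→w is +7, but vowel i→o is +6. Vowels shift forward by 6 and consonants shift forward by 7.
For climb: c(cons)+7=j, l(cons)+7=s, i(vowel)+6=o, m(cons)+7=t, b(cons)+7=i.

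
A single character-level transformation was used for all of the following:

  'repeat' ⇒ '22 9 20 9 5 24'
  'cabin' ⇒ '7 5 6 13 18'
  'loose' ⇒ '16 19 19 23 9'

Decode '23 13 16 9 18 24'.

silent

r is letter #18 and maps to 22: an offset of 4. Each letter is replaced by its alphabet position (a=1..z=26) + 4.
Decoding 23 13 16 9 18 24: 23→(23−4)÷1=19=s, 13→(13−4)÷1=9=i, 16→(16−4)÷1=12=l, 9→(9−4)÷1=5=e, 18→(18−4)÷1=14=n, 24→(24−4)÷1=20=t.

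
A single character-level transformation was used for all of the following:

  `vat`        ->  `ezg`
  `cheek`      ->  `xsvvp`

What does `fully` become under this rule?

Each letter is replaced by its mirror in the alphabet: a↔z, b↔y, c↔x, and so on (the Atbash cipher).
For fully: f↔u, u↔f, l↔o, l↔o, y↔b.

ufoob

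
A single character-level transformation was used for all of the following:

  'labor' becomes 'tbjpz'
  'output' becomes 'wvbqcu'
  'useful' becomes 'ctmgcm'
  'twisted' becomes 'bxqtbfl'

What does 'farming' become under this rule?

nbznqoo

The shifts repeat in a cycle of length 2: positions 0,1,… shift by +8, +1, then the pattern repeats.
Applying it to farming: f+8=n, a+1=b, r+8=z, m+1=n, i+8=q, n+1=o, g+8=o.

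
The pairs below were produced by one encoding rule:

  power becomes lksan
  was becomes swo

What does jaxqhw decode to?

It's a constant shift of +22 (ROT22).
Reversing it on jaxqhw: j−22=n, a−22=e, x−22=b, q−22=u, h−22=l, w−22=a.

nebula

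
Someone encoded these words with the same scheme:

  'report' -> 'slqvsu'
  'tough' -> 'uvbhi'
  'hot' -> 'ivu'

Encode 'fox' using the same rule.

The shift depends on letter class: consonant r→s is +1, but vowel e→l is +7. Two shifts are in play — +7 for a/e/i/o/u, +1 for every other letter.
Applying it to fox: f(cons)+1=g, o(vowel)+7=v, x(cons)+1=y.

gvy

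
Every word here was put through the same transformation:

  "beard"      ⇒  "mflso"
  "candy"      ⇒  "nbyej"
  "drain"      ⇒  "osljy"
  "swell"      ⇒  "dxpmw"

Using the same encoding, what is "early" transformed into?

A repeating key of period 2 is used — shifts +11, +1 over and over.
For early: e+11=p, a+1=b, r+11=c, l+1=m, y+11=j.

pbcmj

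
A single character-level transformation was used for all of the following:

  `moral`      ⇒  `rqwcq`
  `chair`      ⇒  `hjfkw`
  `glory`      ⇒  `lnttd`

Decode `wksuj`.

rinse

Shifts by position in moral: pos 0: m→r (+5), pos 1: o→q (+2), pos 2: r→w (+5), pos 3: a→c (+2) — repeating every 2. A repeating key of period 2 is used — shifts +5, +2 over and over.
Reversing it on wksuj: w−5=r, k−2=i, s−5=n, u−2=s, j−5=e.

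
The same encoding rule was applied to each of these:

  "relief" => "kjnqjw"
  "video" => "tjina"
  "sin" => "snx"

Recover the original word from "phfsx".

snack

The output letters match the input read backwards, each shifted +5: relief reversed is feiler. Two steps: reverse the string, then apply a Caesar shift of +5.
Decoding phfsx: shift back: p−5=k, h−5=c, f−5=a, s−5=n, x−5=s → kcans; then reverse → snack.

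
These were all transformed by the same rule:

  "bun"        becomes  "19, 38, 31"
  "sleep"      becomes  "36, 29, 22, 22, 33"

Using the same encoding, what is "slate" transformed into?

36, 29, 18, 37, 22

The number is (letter's place in the alphabet, a=1) + 17.
For slate: s=19→36, l=12→29, a=1→18, t=20→37, e=5→22.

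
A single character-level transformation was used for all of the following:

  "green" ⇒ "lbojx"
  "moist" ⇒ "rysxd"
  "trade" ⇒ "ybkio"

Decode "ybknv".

Shifts by position in green: pos 0: g→l (+5), pos 1: r→b (+10), pos 2: e→o (+10), pos 3: e→j (+5), pos 4: n→x (+10) — repeating every 3. A repeating key of period 3 is used — shifts +5, +10, +10 over and over.
Undoing it on ybknv: y−5=t, b−10=r, k−10=a, n−5=i, v−10=l.

trail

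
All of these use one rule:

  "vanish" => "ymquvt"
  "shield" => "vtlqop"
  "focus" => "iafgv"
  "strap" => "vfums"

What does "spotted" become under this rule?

The shifts repeat in a cycle of length 2: positions 0,1,… shift by +3, +12, then the pattern repeats.
Applying it to spotted: s+3=v, p+12=b, o+3=r, t+12=f, t+3=w, e+12=q, d+3=g.

vbrfwqg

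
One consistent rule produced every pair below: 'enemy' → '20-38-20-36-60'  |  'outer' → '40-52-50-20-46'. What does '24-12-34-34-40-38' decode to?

gallon

e(#5)→20 and n(#14)→38: differences scale by 2, so n = 2·pos + 10. With a=1..z=26, the number is 2·pos + 10.
Decoding 24-12-34-34-40-38: 24→(24−10)÷2=7=g, 12→(12−10)÷2=1=a, 34→(34−10)÷2=12=l, 34→(34−10)÷2=12=l, 40→(40−10)÷2=15=o, 38→(38−10)÷2=14=n.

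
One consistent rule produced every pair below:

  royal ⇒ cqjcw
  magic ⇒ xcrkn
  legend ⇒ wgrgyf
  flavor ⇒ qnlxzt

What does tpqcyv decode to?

infant

Shifts by position in royal: pos 0: r→c (+11), pos 1: o→q (+2), pos 2: y→j (+11), pos 3: a→c (+2) — repeating every 2. It's a Vigenère-style cipher with numeric key [11,2]: position i shifts by key[i mod 2].
Reversing it on tpqcyv: t−11=i, p−2=n, q−11=f, c−2=a, y−11=n, v−2=t.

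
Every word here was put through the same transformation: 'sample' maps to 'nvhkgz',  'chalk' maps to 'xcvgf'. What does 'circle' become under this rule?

xdmxgz

Compare letters: s→n is +21, a→v is +21, m→h is +21 — a constant shift. Every letter moves 21 places later in the alphabet, wrapping around z→a.
On circle: c+21=x, i+21=d, r+21=m, c+21=x, l+21=g, e+21=z.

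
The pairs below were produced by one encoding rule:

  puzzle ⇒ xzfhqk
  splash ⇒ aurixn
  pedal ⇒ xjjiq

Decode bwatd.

truly

Shifts by position in puzzle: pos 0: p→x (+8), pos 1: u→z (+5), pos 2: z→f (+6), pos 3: z→h (+8), pos 4: l→q (+5), pos 5: e→k (+6) — repeating every 3. A repeating key of period 3 is used — shifts +8, +5, +6 over and over.
Undoing it on bwatd: b−8=t, w−5=r, a−6=u, t−8=l, d−5=y.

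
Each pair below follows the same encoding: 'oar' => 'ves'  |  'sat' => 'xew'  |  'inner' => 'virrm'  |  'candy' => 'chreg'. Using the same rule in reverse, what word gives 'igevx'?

The output letters match the input read backwards, each shifted +4: oar reversed is rao. Read the word backwards and shift each letter +4.
Reversing it on igevx: shift back: i−4=e, g−4=c, e−4=a, v−4=r, x−4=t → ecart; then reverse → trace.

trace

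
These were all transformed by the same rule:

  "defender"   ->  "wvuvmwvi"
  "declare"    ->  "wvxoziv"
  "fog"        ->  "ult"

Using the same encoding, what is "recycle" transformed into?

This is the alphabet-reversal cipher (Atbash): a becomes z, b becomes y, etc.
Applying it to recycle: r↔i, e↔v, c↔x, y↔b, c↔x, l↔o, e↔v.

ivxbxov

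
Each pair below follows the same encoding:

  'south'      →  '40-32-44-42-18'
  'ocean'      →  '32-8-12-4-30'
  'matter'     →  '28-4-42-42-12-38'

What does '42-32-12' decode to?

toe

s(#19)→40 and o(#15)→32: differences scale by 2, so n = 2·pos + 2. With a=1..z=26, the number is 2·pos + 2.
Decoding 42-32-12: 42→(42−2)÷2=20=t, 32→(32−2)÷2=15=o, 12→(12−2)÷2=5=e.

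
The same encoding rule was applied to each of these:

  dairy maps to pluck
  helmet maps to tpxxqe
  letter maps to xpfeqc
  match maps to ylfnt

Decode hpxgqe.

The shifts repeat in a cycle of length 2: positions 0,1,… shift by +12, +11, then the pattern repeats.
Reversing it on hpxgqe: h−12=v, p−11=e, x−12=l, g−11=v, q−12=e, e−11=t.

velvet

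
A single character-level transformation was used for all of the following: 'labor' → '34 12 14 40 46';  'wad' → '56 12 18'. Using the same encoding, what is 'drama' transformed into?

The formula is n = 2×(alphabet index, a=1) + 10.
For drama: d=4→18, r=18→46, a=1→12, m=13→36, a=1→12.

18 46 12 36 12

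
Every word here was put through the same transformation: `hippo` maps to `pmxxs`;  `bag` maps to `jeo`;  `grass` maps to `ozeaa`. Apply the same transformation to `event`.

idivb

The shift depends on letter class: consonant h→p is +8, but vowel i→m is +4. Vowels shift forward by 4 and consonants shift forward by 8.
Applying it to event: e(vowel)+4=i, v(cons)+8=d, e(vowel)+4=i, n(cons)+8=v, t(cons)+8=b.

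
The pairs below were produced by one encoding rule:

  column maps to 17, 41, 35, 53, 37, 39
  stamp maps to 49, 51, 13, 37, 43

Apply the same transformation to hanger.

With a=1..z=26, the number is 2·pos + 11.
On hanger: h=8→27, a=1→13, n=14→39, g=7→25, e=5→21, r=18→47.

27, 13, 39, 25, 21, 47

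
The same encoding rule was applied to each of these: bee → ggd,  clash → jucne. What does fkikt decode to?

rigid

The output letters match the input read backwards, each shifted +2: bee reversed is eeb. Read the word backwards and shift each letter +2.
Decoding fkikt: shift back: f−2=d, k−2=i, i−2=g, k−2=i, t−2=r → digir; then reverse → rigid.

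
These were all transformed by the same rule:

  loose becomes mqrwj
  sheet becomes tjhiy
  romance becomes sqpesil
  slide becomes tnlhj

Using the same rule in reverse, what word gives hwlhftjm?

Each letter shifts forward by (position + 1), i.e. 1, 2, 3, … — the shift grows by one for each successive letter.
Undoing it on hwlhftjm: h−1=g, w−2=u, l−3=i, h−4=d, f−5=a, t−6=n, j−7=c, m−8=e.

guidance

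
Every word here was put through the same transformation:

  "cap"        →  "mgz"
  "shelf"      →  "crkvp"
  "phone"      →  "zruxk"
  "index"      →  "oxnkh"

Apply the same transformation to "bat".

lgd

The shift depends on letter class: consonant c→m is +10, but vowel a→g is +6. The rule splits by letter class: vowels +6, consonants +10.
Applying it to bat: b(cons)+10=l, a(vowel)+6=g, t(cons)+10=d.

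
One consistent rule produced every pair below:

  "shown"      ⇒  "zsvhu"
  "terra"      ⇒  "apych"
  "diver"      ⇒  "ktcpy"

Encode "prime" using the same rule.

wcpxl

Shifts by position in shown: pos 0: s→z (+7), pos 1: h→s (+11), pos 2: o→v (+7), pos 3: w→h (+11) — repeating every 2. The shifts repeat in a cycle of length 2: positions 0,1,… shift by +7, +11, then the pattern repeats.
For prime: p+7=w, r+11=c, i+7=p, m+11=x, e+7=l.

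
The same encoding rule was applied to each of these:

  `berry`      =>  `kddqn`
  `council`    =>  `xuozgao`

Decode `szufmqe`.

The word is reversed, then every letter is shifted forward by 12.
Undoing it on szufmqe: shift back: s−12=g, z−12=n, u−12=i, f−12=t, m−12=a, q−12=e, e−12=s → gnitaes; then reverse → seating.

seating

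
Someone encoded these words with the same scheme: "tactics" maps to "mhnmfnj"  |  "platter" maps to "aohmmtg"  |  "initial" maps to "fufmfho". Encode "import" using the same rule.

fraxgm

t(19)→m(12) and a(0)→h(7) fit y≡3x+7 (mod 26); the inverse of 3 mod 26 is 9. Each letter's alphabet position (a=0..z=25) is mapped through 3·x+7 mod 26 — an affine cipher.
On import: i(8)→3·8+7≡5=f; m(12)→3·12+7≡17=r; p(15)→3·15+7≡0=a; o(14)→3·14+7≡23=x; r(17)→3·17+7≡6=g; t(19)→3·19+7≡12=m (all mod 26).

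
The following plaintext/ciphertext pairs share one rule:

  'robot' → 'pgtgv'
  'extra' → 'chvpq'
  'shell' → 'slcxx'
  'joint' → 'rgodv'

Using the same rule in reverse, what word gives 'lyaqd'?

r(17)→p(15) and o(14)→g(6) fit y≡3x+16 (mod 26); the inverse of 3 mod 26 is 9. This is an affine cipher: with a=0,…,z=25, each position x becomes (3x+16) mod 26.
Reversing it on lyaqd: l(11)→9·(11−16)≡7=h; y(24)→9·(24−16)≡20=u; a(0)→9·(0−16)≡12=m; q(16)→9·(16−16)≡0=a; d(3)→9·(3−16)≡13=n (all mod 26).

human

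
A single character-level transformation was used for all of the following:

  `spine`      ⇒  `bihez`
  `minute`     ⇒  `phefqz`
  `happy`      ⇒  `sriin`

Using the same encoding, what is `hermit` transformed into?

Treating letters as 0–25, the rule is x ↦ 15x + 17 (mod 26).
For hermit: h(7)→15·7+17≡18=s; e(4)→15·4+17≡25=z; r(17)→15·17+17≡12=m; m(12)→15·12+17≡15=p; i(8)→15·8+17≡7=h; t(19)→15·19+17≡16=q (all mod 26).

szmphq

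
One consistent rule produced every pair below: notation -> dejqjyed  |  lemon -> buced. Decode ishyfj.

script

Compare letters: n→d is +16, o→e is +16, t→j is +16 — a constant shift. This is a Caesar cipher with shift 16.
Decoding ishyfj: i−16=s, s−16=c, h−16=r, y−16=i, f−16=p, j−16=t.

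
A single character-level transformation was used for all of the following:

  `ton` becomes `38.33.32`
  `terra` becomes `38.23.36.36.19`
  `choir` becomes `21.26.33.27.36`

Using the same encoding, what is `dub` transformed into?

t is letter #20 and maps to 38: an offset of 18. Letters become their 1-based position plus 18 (so a→19, b→20, …).
On dub: d=4→22, u=21→39, b=2→20.

22.39.20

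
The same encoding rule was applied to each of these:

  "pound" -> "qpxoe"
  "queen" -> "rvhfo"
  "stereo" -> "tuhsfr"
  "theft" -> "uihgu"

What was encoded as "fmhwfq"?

eleven

The shifts repeat in a cycle of length 3: positions 0,1,… shift by +1, +1, +3, then the pattern repeats.
Undoing it on fmhwfq: f−1=e, m−1=l, h−3=e, w−1=v, f−1=e, q−3=n.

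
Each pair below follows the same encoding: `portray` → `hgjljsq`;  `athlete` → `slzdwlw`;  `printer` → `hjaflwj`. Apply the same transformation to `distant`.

vaklsfl

Compare letters: p→h is +18, o→g is +18, r→j is +18 — a constant shift. Each letter is shifted forward by 18 in the alphabet (a Caesar shift of +18).
For distant: d+18=v, i+18=a, s+18=k, t+18=l, a+18=s, n+18=f, t+18=l.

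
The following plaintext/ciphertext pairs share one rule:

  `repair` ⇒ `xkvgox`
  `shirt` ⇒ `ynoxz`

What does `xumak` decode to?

Each letter is shifted forward by 6 in the alphabet (a Caesar shift of +6).
Decoding xumak: x−6=r, u−6=o, m−6=g, a−6=u, k−6=e.

rogue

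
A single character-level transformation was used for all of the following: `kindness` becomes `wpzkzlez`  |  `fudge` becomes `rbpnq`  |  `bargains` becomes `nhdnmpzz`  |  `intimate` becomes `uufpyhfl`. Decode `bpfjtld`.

pitcher

Shifts by position in kindness: pos 0: k→w (+12), pos 1: i→p (+7), pos 2: n→z (+12), pos 3: d→k (+7) — repeating every 2. A repeating key of period 2 is used — shifts +12, +7 over and over.
Decoding bpfjtld: b−12=p, p−7=i, f−12=t, j−7=c, t−12=h, l−7=e, d−12=r.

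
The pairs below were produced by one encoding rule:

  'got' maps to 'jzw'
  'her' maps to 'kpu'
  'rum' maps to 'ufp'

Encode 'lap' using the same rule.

Two shifts are in play — +11 for a/e/i/o/u, +3 for every other letter.
Applying it to lap: l(cons)+3=o, a(vowel)+11=l, p(cons)+3=s.

ols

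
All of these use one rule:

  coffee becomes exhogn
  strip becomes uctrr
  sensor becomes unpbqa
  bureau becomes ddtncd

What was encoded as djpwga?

Shifts by position in coffee: pos 0: c→e (+2), pos 1: o→x (+9), pos 2: f→h (+2), pos 3: f→o (+9) — repeating every 2. A repeating key of period 2 is used — shifts +2, +9 over and over.
Undoing it on djpwga: d−2=b, j−9=a, p−2=n, w−9=n, g−2=e, a−9=r.

banner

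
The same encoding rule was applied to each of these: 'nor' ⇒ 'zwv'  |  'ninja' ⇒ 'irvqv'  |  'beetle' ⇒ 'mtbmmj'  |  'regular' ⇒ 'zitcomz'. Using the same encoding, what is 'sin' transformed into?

vqa

Two steps: reverse the string, then apply a Caesar shift of +8.
On sin: reverse → nis; then shift: n+8=v, i+8=q, s+8=a.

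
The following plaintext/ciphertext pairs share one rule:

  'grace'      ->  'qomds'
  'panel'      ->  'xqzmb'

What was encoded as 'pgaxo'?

The output letters match the input read backwards, each shifted +12: grace reversed is ecarg. Two steps: reverse the string, then apply a Caesar shift of +12.
Decoding pgaxo: shift back: p−12=d, g−12=u, a−12=o, x−12=l, o−12=c → duolc; then reverse → cloud.

cloud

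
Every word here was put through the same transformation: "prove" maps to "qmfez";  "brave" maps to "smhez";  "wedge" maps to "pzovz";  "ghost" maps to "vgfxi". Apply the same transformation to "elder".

zyozm

p(15)→q(16) and r(17)→m(12) fit y≡11x+7 (mod 26); the inverse of 11 mod 26 is 19. Each letter's alphabet position (a=0..z=25) is mapped through 11·x+7 mod 26 — an affine cipher.
For elder: e(4)→11·4+7≡25=z; l(11)→11·11+7≡24=y; d(3)→11·3+7≡14=o; e(4)→11·4+7≡25=z; r(17)→11·17+7≡12=m (all mod 26).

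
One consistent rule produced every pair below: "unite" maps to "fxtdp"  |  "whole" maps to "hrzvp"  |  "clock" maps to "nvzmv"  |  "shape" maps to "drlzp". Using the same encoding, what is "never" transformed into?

yogoc

A repeating key of period 2 is used — shifts +11, +10 over and over.
Applying it to never: n+11=y, e+10=o, v+11=g, e+10=o, r+11=c.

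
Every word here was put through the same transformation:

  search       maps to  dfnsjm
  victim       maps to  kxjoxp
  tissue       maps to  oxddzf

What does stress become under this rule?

dosfdd

This is an affine cipher: with a=0,…,z=25, each position x becomes (11x+13) mod 26.
For stress: s(18)→11·18+13≡3=d; t(19)→11·19+13≡14=o; r(17)→11·17+13≡18=s; e(4)→11·4+13≡5=f; s(18)→11·18+13≡3=d; s(18)→11·18+13≡3=d (all mod 26).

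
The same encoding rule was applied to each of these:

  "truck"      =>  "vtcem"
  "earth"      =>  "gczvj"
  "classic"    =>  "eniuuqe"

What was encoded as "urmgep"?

Shifts by position in truck: pos 0: t→v (+2), pos 1: r→t (+2), pos 2: u→c (+8), pos 3: c→e (+2), pos 4: k→m (+2) — repeating every 3. It's a Vigenère-style cipher with numeric key [2,2,8]: position i shifts by key[i mod 3].
Reversing it on urmgep: u−2=s, r−2=p, m−8=e, g−2=e, e−2=c, p−8=h.

speech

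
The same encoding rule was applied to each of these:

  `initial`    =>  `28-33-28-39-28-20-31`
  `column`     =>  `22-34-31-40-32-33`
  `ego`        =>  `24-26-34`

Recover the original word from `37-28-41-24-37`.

river

i is letter #9 and maps to 28: an offset of 19. The number is (letter's place in the alphabet, a=1) + 19.
Decoding 37-28-41-24-37: 37→(37−19)÷1=18=r, 28→(28−19)÷1=9=i, 41→(41−19)÷1=22=v, 24→(24−19)÷1=5=e, 37→(37−19)÷1=18=r.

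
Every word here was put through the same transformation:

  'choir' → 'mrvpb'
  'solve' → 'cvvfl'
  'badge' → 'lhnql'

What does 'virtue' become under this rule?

The shift depends on letter class: consonant c→m is +10, but vowel o→v is +7. Vowels shift forward by 7 and consonants shift forward by 10.
Applying it to virtue: v(cons)+10=f, i(vowel)+7=p, r(cons)+10=b, t(cons)+10=d, u(vowel)+7=b, e(vowel)+7=l.

fpbdbl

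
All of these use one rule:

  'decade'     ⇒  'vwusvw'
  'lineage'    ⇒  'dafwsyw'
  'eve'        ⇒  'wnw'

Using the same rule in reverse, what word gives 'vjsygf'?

dragon

This is a Caesar cipher with shift 18.
Reversing it on vjsygf: v−18=d, j−18=r, s−18=a, y−18=g, g−18=o, f−18=n.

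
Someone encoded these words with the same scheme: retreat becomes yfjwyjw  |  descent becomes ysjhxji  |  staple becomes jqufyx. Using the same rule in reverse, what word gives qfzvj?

equal

The output letters match the input read backwards, each shifted +5: retreat reversed is taerter. Two steps: reverse the string, then apply a Caesar shift of +5.
Decoding qfzvj: shift back: q−5=l, f−5=a, z−5=u, v−5=q, j−5=e → lauqe; then reverse → equal.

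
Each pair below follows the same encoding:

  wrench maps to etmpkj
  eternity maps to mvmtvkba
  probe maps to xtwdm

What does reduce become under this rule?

Shifts by position in wrench: pos 0: w→e (+8), pos 1: r→t (+2), pos 2: e→m (+8), pos 3: n→p (+2) — repeating every 2. It's a Vigenère-style cipher with numeric key [8,2]: position i shifts by key[i mod 2].
For reduce: r+8=z, e+2=g, d+8=l, u+2=w, c+8=k, e+2=g.

zglwkg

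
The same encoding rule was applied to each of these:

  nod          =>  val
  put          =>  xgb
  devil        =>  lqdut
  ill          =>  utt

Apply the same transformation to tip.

bux

The shift depends on letter class: consonant n→v is +8, but vowel o→a is +12. Vowels shift forward by 12 and consonants shift forward by 8.
Applying it to tip: t(cons)+8=b, i(vowel)+12=u, p(cons)+8=x.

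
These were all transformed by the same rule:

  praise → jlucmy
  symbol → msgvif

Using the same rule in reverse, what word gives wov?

This is a Caesar cipher with shift 20.
Undoing it on wov: w−20=c, o−20=u, v−20=b.

cub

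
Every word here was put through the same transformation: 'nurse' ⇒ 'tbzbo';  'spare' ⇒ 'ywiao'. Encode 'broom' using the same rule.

hywxw

In nurse: n→t is +6, u→b is +7, r→z is +8, s→b is +9 — the shift increases by 1 each position. Each letter shifts forward by (position + 6), i.e. 6, 7, 8, … — the shift grows by one for each successive letter.
On broom: b+6=h, r+7=y, o+8=w, o+9=x, m+10=w.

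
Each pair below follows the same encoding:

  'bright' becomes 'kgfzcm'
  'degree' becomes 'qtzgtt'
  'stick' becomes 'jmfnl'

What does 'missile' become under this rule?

rfjjfot

Each letter's alphabet position (a=0..z=25) is mapped through 3·x+7 mod 26 — an affine cipher.
On missile: m(12)→3·12+7≡17=r; i(8)→3·8+7≡5=f; s(18)→3·18+7≡9=j; s(18)→3·18+7≡9=j; i(8)→3·8+7≡5=f; l(11)→3·11+7≡14=o; e(4)→3·4+7≡19=t (all mod 26).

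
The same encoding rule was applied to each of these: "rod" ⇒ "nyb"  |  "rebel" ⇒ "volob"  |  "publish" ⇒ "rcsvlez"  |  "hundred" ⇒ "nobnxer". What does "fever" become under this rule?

Read the word backwards and shift each letter +10.
For fever: reverse → revef; then shift: r+10=b, e+10=o, v+10=f, e+10=o, f+10=p.

bofop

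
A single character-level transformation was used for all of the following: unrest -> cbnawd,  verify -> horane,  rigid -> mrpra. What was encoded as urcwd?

until

The output letters match the input read backwards, each shifted +9: unrest reversed is tsernu. Read the word backwards and shift each letter +9.
Reversing it on urcwd: shift back: u−9=l, r−9=i, c−9=t, w−9=n, d−9=u → litnu; then reverse → until.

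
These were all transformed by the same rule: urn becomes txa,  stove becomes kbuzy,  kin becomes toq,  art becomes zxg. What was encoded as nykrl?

Read the word backwards and shift each letter +6.
Reversing it on nykrl: shift back: n−6=h, y−6=s, k−6=e, r−6=l, l−6=f → hself; then reverse → flesh.

flesh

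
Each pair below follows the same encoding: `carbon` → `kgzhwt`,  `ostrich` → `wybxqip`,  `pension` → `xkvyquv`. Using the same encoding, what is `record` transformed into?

It's a Vigenère-style cipher with numeric key [8,6]: position i shifts by key[i mod 2].
For record: r+8=z, e+6=k, c+8=k, o+6=u, r+8=z, d+6=j.

zkkuzj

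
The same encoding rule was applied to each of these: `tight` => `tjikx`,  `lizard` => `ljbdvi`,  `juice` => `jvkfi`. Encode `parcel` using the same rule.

In tight: t→t is +0, i→j is +1, g→i is +2, h→k is +3 — the shift increases by 1 each position. Letter i (0-indexed) is shifted by i+0, so successive shifts are 0, 1, 2, ….
Applying it to parcel: p+0=p, a+1=b, r+2=t, c+3=f, e+4=i, l+5=q.

pbtfiq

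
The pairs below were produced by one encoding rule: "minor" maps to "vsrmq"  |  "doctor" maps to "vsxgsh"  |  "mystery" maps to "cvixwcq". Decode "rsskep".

The output letters match the input read backwards, each shifted +4: minor reversed is ronim. Two steps: reverse the string, then apply a Caesar shift of +4.
Undoing it on rsskep: shift back: r−4=n, s−4=o, s−4=o, k−4=g, e−4=a, p−4=l → noogal; then reverse → lagoon.

lagoon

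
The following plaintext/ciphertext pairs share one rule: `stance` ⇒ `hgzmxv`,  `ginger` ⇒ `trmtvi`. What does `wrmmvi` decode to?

dinner

Each pair mirrors across the alphabet (s↔h, t↔g, a↔z): positions sum to 25. Letters are reflected about the middle of the alphabet (position → 25−position): Atbash.
Undoing it on wrmmvi: w↔d, r↔i, m↔n, m↔n, v↔e, i↔r.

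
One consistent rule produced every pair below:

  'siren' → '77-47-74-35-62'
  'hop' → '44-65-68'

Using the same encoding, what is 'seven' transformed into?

s(#19)→77 and i(#9)→47: differences scale by 3, so n = 3·pos + 20. Each letter becomes 3×(its alphabet position, a=1..z=26) + 20.
On seven: s=19→77, e=5→35, v=22→86, e=5→35, n=14→62.

77-35-86-35-62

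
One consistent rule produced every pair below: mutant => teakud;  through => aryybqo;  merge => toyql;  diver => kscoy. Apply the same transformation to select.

zosojd

It's a Vigenère-style cipher with numeric key [7,10]: position i shifts by key[i mod 2].
Applying it to select: s+7=z, e+10=o, l+7=s, e+10=o, c+7=j, t+10=d.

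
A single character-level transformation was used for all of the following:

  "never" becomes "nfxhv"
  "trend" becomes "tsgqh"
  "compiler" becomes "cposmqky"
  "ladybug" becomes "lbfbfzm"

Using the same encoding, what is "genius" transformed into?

gfplyx

In never: n→n is +0, e→f is +1, v→x is +2, e→h is +3 — the shift increases by 1 each position. Each letter shifts forward by its position index (0, 1, 2, …) — the shift grows by one for each successive letter.
For genius: g+0=g, e+1=f, n+2=p, i+3=l, u+4=y, s+5=x.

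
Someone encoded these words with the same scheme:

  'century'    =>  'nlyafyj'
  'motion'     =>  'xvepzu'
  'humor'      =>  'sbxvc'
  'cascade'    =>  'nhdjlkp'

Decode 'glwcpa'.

Shifts by position in century: pos 0: c→n (+11), pos 1: e→l (+7), pos 2: n→y (+11), pos 3: t→a (+7) — repeating every 2. A repeating key of period 2 is used — shifts +11, +7 over and over.
Undoing it on glwcpa: g−11=v, l−7=e, w−11=l, c−7=v, p−11=e, a−7=t.

velvet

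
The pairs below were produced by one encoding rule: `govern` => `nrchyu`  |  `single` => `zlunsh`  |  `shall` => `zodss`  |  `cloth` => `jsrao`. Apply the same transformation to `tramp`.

The shift depends on letter class: consonant g→n is +7, but vowel o→r is +3. Vowels shift forward by 3 and consonants shift forward by 7.
On tramp: t(cons)+7=a, r(cons)+7=y, a(vowel)+3=d, m(cons)+7=t, p(cons)+7=w.

aydtw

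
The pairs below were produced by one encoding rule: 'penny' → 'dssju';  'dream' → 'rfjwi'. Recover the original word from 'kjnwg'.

brief

Read the word backwards and shift each letter +5.
Reversing it on kjnwg: shift back: k−5=f, j−5=e, n−5=i, w−5=r, g−5=b → feirb; then reverse → brief.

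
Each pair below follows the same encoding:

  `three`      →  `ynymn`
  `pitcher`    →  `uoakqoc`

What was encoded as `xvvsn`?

In three: t→y is +5, h→n is +6, r→y is +7, e→m is +8 — the shift increases by 1 each position. Letter i (0-indexed) is shifted by i+5, so successive shifts are 5, 6, 7, ….
Undoing it on xvvsn: x−5=s, v−6=p, v−7=o, s−8=k, n−9=e.

spoke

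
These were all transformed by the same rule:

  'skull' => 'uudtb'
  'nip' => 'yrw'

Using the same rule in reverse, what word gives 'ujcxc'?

The output letters match the input read backwards, each shifted +9: skull reversed is lluks. The word is reversed, then every letter is shifted forward by 9.
Decoding ujcxc: shift back: u−9=l, j−9=a, c−9=t, x−9=o, c−9=t → latot; then reverse → total.

total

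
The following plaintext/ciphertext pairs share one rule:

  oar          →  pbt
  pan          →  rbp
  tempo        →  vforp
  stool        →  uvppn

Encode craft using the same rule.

etbhv

The shift depends on letter class: consonant r→t is +2, but vowel o→p is +1. Two shifts are in play — +1 for a/e/i/o/u, +2 for every other letter.
For craft: c(cons)+2=e, r(cons)+2=t, a(vowel)+1=b, f(cons)+2=h, t(cons)+2=v.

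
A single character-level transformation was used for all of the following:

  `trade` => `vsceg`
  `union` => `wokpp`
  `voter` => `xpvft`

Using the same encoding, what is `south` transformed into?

upwuj

Shifts by position in trade: pos 0: t→v (+2), pos 1: r→s (+1), pos 2: a→c (+2), pos 3: d→e (+1) — repeating every 2. The shifts repeat in a cycle of length 2: positions 0,1,… shift by +2, +1, then the pattern repeats.
For south: s+2=u, o+1=p, u+2=w, t+1=u, h+2=j.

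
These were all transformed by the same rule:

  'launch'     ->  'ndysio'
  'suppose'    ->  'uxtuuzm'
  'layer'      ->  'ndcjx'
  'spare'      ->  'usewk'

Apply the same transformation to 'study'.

In launch: l→n is +2, a→d is +3, u→y is +4, n→s is +5 — the shift increases by 1 each position. Each letter shifts forward by (position + 2), i.e. 2, 3, 4, … — the shift grows by one for each successive letter.
On study: s+2=u, t+3=w, u+4=y, d+5=i, y+6=e.

uwyie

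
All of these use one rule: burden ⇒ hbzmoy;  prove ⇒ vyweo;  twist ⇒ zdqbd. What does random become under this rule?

In burden: b→h is +6, u→b is +7, r→z is +8, d→m is +9 — the shift increases by 1 each position. Letter i (0-indexed) is shifted by i+6, so successive shifts are 6, 7, 8, ….
On random: r+6=x, a+7=h, n+8=v, d+9=m, o+10=y, m+11=x.

xhvmyx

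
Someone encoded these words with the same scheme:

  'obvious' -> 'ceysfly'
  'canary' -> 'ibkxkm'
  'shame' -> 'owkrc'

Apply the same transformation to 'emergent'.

dxoqbowo

The word is reversed, then every letter is shifted forward by 10.
For emergent: reverse → tnegreme; then shift: t+10=d, n+10=x, e+10=o, g+10=q, r+10=b, e+10=o, m+10=w, e+10=o.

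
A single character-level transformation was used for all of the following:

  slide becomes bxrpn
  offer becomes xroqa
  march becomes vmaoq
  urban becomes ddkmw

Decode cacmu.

Shifts by position in slide: pos 0: s→b (+9), pos 1: l→x (+12), pos 2: i→r (+9), pos 3: d→p (+12) — repeating every 2. The shifts repeat in a cycle of length 2: positions 0,1,… shift by +9, +12, then the pattern repeats.
Decoding cacmu: c−9=t, a−12=o, c−9=t, m−12=a, u−9=l.

total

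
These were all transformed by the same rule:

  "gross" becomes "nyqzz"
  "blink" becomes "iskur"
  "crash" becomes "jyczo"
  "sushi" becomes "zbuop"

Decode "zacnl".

stage

Shifts by position in gross: pos 0: g→n (+7), pos 1: r→y (+7), pos 2: o→q (+2), pos 3: s→z (+7), pos 4: s→z (+7) — repeating every 3. The shifts repeat in a cycle of length 3: positions 0,1,… shift by +7, +7, +2, then the pattern repeats.
Undoing it on zacnl: z−7=s, a−7=t, c−2=a, n−7=g, l−7=e.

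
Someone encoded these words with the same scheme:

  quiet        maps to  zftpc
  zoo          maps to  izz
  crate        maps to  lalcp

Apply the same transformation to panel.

The shift depends on letter class: consonant q→z is +9, but vowel u→f is +11. Vowels shift forward by 11 and consonants shift forward by 9.
On panel: p(cons)+9=y, a(vowel)+11=l, n(cons)+9=w, e(vowel)+11=p, l(cons)+9=u.

ylwpu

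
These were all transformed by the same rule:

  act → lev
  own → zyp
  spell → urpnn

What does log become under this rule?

nzi

Two shifts are in play — +11 for a/e/i/o/u, +2 for every other letter.
For log: l(cons)+2=n, o(vowel)+11=z, g(cons)+2=i.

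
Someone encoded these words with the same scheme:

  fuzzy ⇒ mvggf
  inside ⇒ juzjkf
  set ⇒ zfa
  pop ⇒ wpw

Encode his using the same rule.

The shift depends on letter class: consonant f→m is +7, but vowel u→v is +1. Vowels shift forward by 1 and consonants shift forward by 7.
On his: h(cons)+7=o, i(vowel)+1=j, s(cons)+7=z.

ojz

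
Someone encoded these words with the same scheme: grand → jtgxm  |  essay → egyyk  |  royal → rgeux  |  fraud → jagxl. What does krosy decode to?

The output letters match the input read backwards, each shifted +6: grand reversed is dnarg. Read the word backwards and shift each letter +6.
Decoding krosy: shift back: k−6=e, r−6=l, o−6=i, s−6=m, y−6=s → elims; then reverse → smile.

smile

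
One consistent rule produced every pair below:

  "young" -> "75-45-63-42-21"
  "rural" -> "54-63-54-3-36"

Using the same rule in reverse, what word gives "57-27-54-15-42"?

y(#25)→75 and o(#15)→45: differences scale by 3, so n = 3·pos + 0. Each letter becomes 3×(its alphabet position, a=1..z=26).
Undoing it on 57-27-54-15-42: 57→(57−0)÷3=19=s, 27→(27−0)÷3=9=i, 54→(54−0)÷3=18=r, 15→(15−0)÷3=5=e, 42→(42−0)÷3=14=n.

siren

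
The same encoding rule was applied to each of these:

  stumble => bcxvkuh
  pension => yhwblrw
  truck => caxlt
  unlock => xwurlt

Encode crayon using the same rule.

The shift depends on letter class: consonant s→b is +9, but vowel u→x is +3. Vowels shift forward by 3 and consonants shift forward by 9.
On crayon: c(cons)+9=l, r(cons)+9=a, a(vowel)+3=d, y(cons)+9=h, o(vowel)+3=r, n(cons)+9=w.

ladhrw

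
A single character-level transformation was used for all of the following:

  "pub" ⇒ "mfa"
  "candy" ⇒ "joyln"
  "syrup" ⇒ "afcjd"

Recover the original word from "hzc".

row

The output letters match the input read backwards, each shifted +11: pub reversed is bup. Two steps: reverse the string, then apply a Caesar shift of +11.
Reversing it on hzc: shift back: h−11=w, z−11=o, c−11=r → wor; then reverse → row.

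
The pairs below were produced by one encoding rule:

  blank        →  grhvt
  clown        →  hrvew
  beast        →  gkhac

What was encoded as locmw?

In blank: b→g is +5, l→r is +6, a→h is +7, n→v is +8 — the shift increases by 1 each position. Each letter shifts forward by (position + 5), i.e. 5, 6, 7, … — the shift grows by one for each successive letter.
Reversing it on locmw: l−5=g, o−6=i, c−7=v, m−8=e, w−9=n.

given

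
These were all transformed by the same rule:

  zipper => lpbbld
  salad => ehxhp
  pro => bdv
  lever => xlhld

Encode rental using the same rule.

The shift depends on letter class: consonant z→l is +12, but vowel i→p is +7. Vowels shift forward by 7 and consonants shift forward by 12.
On rental: r(cons)+12=d, e(vowel)+7=l, n(cons)+12=z, t(cons)+12=f, a(vowel)+7=h, l(cons)+12=x.

dlzfhx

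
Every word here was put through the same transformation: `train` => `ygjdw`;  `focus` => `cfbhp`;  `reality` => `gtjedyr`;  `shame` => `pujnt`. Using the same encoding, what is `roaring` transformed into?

gfjgdwl

t(19)→y(24) and r(17)→g(6) fit y≡9x+9 (mod 26); the inverse of 9 mod 26 is 3. Each letter's alphabet position (a=0..z=25) is mapped through 9·x+9 mod 26 — an affine cipher.
On roaring: r(17)→9·17+9≡6=g; o(14)→9·14+9≡5=f; a(0)→9·0+9≡9=j; r(17)→9·17+9≡6=g; i(8)→9·8+9≡3=d; n(13)→9·13+9≡22=w; g(6)→9·6+9≡11=l (all mod 26).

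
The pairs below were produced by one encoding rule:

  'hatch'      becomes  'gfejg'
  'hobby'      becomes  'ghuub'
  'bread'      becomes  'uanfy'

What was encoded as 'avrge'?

h(7)→g(6) and a(0)→f(5) fit y≡15x+5 (mod 26); the inverse of 15 mod 26 is 7. This is an affine cipher: with a=0,…,z=25, each position x becomes (15x+5) mod 26.
Reversing it on avrge: a(0)→7·(0−5)≡17=r; v(21)→7·(21−5)≡8=i; r(17)→7·(17−5)≡6=g; g(6)→7·(6−5)≡7=h; e(4)→7·(4−5)≡19=t (all mod 26).

right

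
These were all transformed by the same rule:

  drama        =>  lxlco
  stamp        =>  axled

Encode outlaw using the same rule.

hlwefz

Two steps: reverse the string, then apply a Caesar shift of +11.
Applying it to outlaw: reverse → waltuo; then shift: w+11=h, a+11=l, l+11=w, t+11=e, u+11=f, o+11=z.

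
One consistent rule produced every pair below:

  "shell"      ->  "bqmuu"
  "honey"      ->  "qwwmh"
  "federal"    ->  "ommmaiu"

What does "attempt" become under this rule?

iccmvyc

The shift depends on letter class: consonant s→b is +9, but vowel e→m is +8. Two shifts are in play — +8 for a/e/i/o/u, +9 for every other letter.
Applying it to attempt: a(vowel)+8=i, t(cons)+9=c, t(cons)+9=c, e(vowel)+8=m, m(cons)+9=v, p(cons)+9=y, t(cons)+9=c.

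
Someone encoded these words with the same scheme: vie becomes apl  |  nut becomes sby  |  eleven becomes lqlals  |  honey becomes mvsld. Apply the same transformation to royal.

Two shifts are in play — +7 for a/e/i/o/u, +5 for every other letter.
Applying it to royal: r(cons)+5=w, o(vowel)+7=v, y(cons)+5=d, a(vowel)+7=h, l(cons)+5=q.

wvdhq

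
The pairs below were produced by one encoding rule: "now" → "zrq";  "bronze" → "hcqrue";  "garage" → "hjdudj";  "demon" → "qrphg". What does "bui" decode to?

fry

The word is reversed, then every letter is shifted forward by 3.
Decoding bui: shift back: b−3=y, u−3=r, i−3=f → yrf; then reverse → fry.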